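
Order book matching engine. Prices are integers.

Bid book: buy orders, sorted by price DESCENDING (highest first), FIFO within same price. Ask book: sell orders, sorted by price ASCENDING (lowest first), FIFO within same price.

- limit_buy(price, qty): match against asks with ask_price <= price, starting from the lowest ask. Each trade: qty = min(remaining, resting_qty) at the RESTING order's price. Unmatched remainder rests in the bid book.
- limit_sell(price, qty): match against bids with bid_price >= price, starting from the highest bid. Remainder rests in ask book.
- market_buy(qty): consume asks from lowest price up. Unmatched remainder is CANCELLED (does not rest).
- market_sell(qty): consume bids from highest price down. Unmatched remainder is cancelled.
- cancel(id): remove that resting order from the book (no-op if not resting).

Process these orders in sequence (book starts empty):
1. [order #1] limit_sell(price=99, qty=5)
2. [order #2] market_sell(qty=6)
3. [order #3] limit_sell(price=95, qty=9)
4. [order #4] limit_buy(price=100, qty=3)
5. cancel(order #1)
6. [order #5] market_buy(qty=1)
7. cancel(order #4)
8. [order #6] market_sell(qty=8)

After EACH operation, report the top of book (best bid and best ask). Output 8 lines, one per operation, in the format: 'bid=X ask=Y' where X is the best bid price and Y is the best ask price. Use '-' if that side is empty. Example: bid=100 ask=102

After op 1 [order #1] limit_sell(price=99, qty=5): fills=none; bids=[-] asks=[#1:5@99]
After op 2 [order #2] market_sell(qty=6): fills=none; bids=[-] asks=[#1:5@99]
After op 3 [order #3] limit_sell(price=95, qty=9): fills=none; bids=[-] asks=[#3:9@95 #1:5@99]
After op 4 [order #4] limit_buy(price=100, qty=3): fills=#4x#3:3@95; bids=[-] asks=[#3:6@95 #1:5@99]
After op 5 cancel(order #1): fills=none; bids=[-] asks=[#3:6@95]
After op 6 [order #5] market_buy(qty=1): fills=#5x#3:1@95; bids=[-] asks=[#3:5@95]
After op 7 cancel(order #4): fills=none; bids=[-] asks=[#3:5@95]
After op 8 [order #6] market_sell(qty=8): fills=none; bids=[-] asks=[#3:5@95]

Answer: bid=- ask=99
bid=- ask=99
bid=- ask=95
bid=- ask=95
bid=- ask=95
bid=- ask=95
bid=- ask=95
bid=- ask=95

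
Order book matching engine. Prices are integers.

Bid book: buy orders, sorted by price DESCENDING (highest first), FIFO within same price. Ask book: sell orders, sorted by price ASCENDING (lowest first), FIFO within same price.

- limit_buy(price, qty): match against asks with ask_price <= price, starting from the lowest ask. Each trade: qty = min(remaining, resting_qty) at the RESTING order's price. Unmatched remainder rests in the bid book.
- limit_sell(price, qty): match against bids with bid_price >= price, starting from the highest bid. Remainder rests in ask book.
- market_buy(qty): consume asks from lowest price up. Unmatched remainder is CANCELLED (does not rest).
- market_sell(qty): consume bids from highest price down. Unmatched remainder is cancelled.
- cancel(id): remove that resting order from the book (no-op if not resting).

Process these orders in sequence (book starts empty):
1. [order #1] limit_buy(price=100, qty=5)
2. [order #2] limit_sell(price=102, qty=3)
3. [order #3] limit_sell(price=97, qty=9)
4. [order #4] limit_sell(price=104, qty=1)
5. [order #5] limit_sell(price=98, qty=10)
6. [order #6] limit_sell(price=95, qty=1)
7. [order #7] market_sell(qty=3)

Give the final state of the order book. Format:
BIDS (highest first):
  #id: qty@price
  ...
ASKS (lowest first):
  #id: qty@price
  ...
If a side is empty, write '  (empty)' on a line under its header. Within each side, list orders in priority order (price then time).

After op 1 [order #1] limit_buy(price=100, qty=5): fills=none; bids=[#1:5@100] asks=[-]
After op 2 [order #2] limit_sell(price=102, qty=3): fills=none; bids=[#1:5@100] asks=[#2:3@102]
After op 3 [order #3] limit_sell(price=97, qty=9): fills=#1x#3:5@100; bids=[-] asks=[#3:4@97 #2:3@102]
After op 4 [order #4] limit_sell(price=104, qty=1): fills=none; bids=[-] asks=[#3:4@97 #2:3@102 #4:1@104]
After op 5 [order #5] limit_sell(price=98, qty=10): fills=none; bids=[-] asks=[#3:4@97 #5:10@98 #2:3@102 #4:1@104]
After op 6 [order #6] limit_sell(price=95, qty=1): fills=none; bids=[-] asks=[#6:1@95 #3:4@97 #5:10@98 #2:3@102 #4:1@104]
After op 7 [order #7] market_sell(qty=3): fills=none; bids=[-] asks=[#6:1@95 #3:4@97 #5:10@98 #2:3@102 #4:1@104]

Answer: BIDS (highest first):
  (empty)
ASKS (lowest first):
  #6: 1@95
  #3: 4@97
  #5: 10@98
  #2: 3@102
  #4: 1@104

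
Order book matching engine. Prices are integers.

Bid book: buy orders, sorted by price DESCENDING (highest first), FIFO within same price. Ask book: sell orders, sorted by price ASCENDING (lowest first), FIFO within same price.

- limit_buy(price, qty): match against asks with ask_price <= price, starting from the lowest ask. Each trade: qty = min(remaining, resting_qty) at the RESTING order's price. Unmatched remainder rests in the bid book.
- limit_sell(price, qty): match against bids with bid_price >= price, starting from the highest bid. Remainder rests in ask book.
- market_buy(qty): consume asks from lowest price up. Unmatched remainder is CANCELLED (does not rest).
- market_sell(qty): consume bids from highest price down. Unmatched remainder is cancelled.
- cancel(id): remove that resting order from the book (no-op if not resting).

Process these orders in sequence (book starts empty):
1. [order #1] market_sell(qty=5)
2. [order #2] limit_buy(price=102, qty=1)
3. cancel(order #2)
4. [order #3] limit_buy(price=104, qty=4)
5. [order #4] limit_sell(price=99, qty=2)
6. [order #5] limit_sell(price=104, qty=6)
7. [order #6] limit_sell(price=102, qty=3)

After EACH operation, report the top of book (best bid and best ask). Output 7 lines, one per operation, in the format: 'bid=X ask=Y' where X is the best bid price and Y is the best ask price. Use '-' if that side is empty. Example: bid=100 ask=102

After op 1 [order #1] market_sell(qty=5): fills=none; bids=[-] asks=[-]
After op 2 [order #2] limit_buy(price=102, qty=1): fills=none; bids=[#2:1@102] asks=[-]
After op 3 cancel(order #2): fills=none; bids=[-] asks=[-]
After op 4 [order #3] limit_buy(price=104, qty=4): fills=none; bids=[#3:4@104] asks=[-]
After op 5 [order #4] limit_sell(price=99, qty=2): fills=#3x#4:2@104; bids=[#3:2@104] asks=[-]
After op 6 [order #5] limit_sell(price=104, qty=6): fills=#3x#5:2@104; bids=[-] asks=[#5:4@104]
After op 7 [order #6] limit_sell(price=102, qty=3): fills=none; bids=[-] asks=[#6:3@102 #5:4@104]

Answer: bid=- ask=-
bid=102 ask=-
bid=- ask=-
bid=104 ask=-
bid=104 ask=-
bid=- ask=104
bid=- ask=102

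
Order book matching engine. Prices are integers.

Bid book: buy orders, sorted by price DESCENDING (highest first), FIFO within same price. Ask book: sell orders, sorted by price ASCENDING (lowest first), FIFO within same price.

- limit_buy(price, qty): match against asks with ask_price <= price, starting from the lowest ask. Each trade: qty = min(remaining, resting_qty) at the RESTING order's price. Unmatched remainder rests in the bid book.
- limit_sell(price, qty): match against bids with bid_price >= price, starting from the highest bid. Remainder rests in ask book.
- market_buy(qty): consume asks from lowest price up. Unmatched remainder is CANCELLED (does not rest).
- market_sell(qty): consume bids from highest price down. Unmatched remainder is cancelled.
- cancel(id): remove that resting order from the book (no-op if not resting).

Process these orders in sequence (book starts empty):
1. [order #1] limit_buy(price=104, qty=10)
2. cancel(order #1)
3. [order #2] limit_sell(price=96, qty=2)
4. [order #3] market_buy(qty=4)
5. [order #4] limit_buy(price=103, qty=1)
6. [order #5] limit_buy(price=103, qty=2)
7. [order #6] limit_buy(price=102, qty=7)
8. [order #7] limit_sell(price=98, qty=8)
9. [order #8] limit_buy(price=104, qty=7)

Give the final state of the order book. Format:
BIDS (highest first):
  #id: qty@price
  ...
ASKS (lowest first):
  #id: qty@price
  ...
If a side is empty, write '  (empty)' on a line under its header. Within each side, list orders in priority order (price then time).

After op 1 [order #1] limit_buy(price=104, qty=10): fills=none; bids=[#1:10@104] asks=[-]
After op 2 cancel(order #1): fills=none; bids=[-] asks=[-]
After op 3 [order #2] limit_sell(price=96, qty=2): fills=none; bids=[-] asks=[#2:2@96]
After op 4 [order #3] market_buy(qty=4): fills=#3x#2:2@96; bids=[-] asks=[-]
After op 5 [order #4] limit_buy(price=103, qty=1): fills=none; bids=[#4:1@103] asks=[-]
After op 6 [order #5] limit_buy(price=103, qty=2): fills=none; bids=[#4:1@103 #5:2@103] asks=[-]
After op 7 [order #6] limit_buy(price=102, qty=7): fills=none; bids=[#4:1@103 #5:2@103 #6:7@102] asks=[-]
After op 8 [order #7] limit_sell(price=98, qty=8): fills=#4x#7:1@103 #5x#7:2@103 #6x#7:5@102; bids=[#6:2@102] asks=[-]
After op 9 [order #8] limit_buy(price=104, qty=7): fills=none; bids=[#8:7@104 #6:2@102] asks=[-]

Answer: BIDS (highest first):
  #8: 7@104
  #6: 2@102
ASKS (lowest first):
  (empty)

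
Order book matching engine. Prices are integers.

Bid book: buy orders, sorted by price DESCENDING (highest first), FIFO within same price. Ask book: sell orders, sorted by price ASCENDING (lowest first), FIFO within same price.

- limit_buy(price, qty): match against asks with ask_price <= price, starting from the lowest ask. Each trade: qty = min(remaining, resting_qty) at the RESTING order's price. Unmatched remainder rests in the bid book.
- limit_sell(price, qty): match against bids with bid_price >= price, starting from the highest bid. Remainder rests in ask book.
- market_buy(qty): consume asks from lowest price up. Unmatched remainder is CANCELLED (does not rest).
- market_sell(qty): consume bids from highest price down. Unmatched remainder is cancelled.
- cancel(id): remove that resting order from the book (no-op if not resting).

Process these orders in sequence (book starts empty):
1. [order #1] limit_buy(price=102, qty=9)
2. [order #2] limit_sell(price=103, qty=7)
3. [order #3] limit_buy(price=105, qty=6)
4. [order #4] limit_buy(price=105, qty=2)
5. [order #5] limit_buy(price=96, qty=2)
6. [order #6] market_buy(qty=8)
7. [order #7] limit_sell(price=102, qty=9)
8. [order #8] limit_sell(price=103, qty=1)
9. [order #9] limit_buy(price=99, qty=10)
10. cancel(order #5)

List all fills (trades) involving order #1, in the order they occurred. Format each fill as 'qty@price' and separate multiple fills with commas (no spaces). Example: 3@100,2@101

After op 1 [order #1] limit_buy(price=102, qty=9): fills=none; bids=[#1:9@102] asks=[-]
After op 2 [order #2] limit_sell(price=103, qty=7): fills=none; bids=[#1:9@102] asks=[#2:7@103]
After op 3 [order #3] limit_buy(price=105, qty=6): fills=#3x#2:6@103; bids=[#1:9@102] asks=[#2:1@103]
After op 4 [order #4] limit_buy(price=105, qty=2): fills=#4x#2:1@103; bids=[#4:1@105 #1:9@102] asks=[-]
After op 5 [order #5] limit_buy(price=96, qty=2): fills=none; bids=[#4:1@105 #1:9@102 #5:2@96] asks=[-]
After op 6 [order #6] market_buy(qty=8): fills=none; bids=[#4:1@105 #1:9@102 #5:2@96] asks=[-]
After op 7 [order #7] limit_sell(price=102, qty=9): fills=#4x#7:1@105 #1x#7:8@102; bids=[#1:1@102 #5:2@96] asks=[-]
After op 8 [order #8] limit_sell(price=103, qty=1): fills=none; bids=[#1:1@102 #5:2@96] asks=[#8:1@103]
After op 9 [order #9] limit_buy(price=99, qty=10): fills=none; bids=[#1:1@102 #9:10@99 #5:2@96] asks=[#8:1@103]
After op 10 cancel(order #5): fills=none; bids=[#1:1@102 #9:10@99] asks=[#8:1@103]

Answer: 8@102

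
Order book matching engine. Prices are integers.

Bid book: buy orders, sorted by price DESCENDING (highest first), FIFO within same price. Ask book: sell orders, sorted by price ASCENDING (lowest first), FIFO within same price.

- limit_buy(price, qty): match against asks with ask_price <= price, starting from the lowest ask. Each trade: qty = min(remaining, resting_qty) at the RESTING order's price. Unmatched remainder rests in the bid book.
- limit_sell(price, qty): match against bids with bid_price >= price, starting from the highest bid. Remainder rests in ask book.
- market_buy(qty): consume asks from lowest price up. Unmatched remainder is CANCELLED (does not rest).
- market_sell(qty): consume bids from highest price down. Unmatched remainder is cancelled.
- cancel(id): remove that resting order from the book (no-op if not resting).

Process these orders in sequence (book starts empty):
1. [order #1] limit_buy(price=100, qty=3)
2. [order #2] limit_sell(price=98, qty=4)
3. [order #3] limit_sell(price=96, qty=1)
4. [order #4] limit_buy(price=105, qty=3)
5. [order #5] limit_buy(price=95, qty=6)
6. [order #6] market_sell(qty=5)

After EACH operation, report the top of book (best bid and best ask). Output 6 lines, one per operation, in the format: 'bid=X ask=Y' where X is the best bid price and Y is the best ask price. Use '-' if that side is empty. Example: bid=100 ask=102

After op 1 [order #1] limit_buy(price=100, qty=3): fills=none; bids=[#1:3@100] asks=[-]
After op 2 [order #2] limit_sell(price=98, qty=4): fills=#1x#2:3@100; bids=[-] asks=[#2:1@98]
After op 3 [order #3] limit_sell(price=96, qty=1): fills=none; bids=[-] asks=[#3:1@96 #2:1@98]
After op 4 [order #4] limit_buy(price=105, qty=3): fills=#4x#3:1@96 #4x#2:1@98; bids=[#4:1@105] asks=[-]
After op 5 [order #5] limit_buy(price=95, qty=6): fills=none; bids=[#4:1@105 #5:6@95] asks=[-]
After op 6 [order #6] market_sell(qty=5): fills=#4x#6:1@105 #5x#6:4@95; bids=[#5:2@95] asks=[-]

Answer: bid=100 ask=-
bid=- ask=98
bid=- ask=96
bid=105 ask=-
bid=105 ask=-
bid=95 ask=-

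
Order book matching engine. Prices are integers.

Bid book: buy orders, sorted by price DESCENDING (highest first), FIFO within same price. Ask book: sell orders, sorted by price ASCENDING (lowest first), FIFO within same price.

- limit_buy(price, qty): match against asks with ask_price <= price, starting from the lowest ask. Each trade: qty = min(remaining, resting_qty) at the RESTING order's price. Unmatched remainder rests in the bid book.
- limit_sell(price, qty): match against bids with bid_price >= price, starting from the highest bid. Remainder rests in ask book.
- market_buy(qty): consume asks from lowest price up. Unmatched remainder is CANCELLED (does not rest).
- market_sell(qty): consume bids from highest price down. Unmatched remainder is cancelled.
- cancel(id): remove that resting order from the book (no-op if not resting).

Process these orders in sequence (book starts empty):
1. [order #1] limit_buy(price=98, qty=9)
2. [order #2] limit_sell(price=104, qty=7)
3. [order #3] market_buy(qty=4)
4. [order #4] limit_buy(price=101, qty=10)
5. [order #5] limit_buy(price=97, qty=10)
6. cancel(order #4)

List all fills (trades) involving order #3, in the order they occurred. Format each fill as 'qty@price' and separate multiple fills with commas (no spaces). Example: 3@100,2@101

After op 1 [order #1] limit_buy(price=98, qty=9): fills=none; bids=[#1:9@98] asks=[-]
After op 2 [order #2] limit_sell(price=104, qty=7): fills=none; bids=[#1:9@98] asks=[#2:7@104]
After op 3 [order #3] market_buy(qty=4): fills=#3x#2:4@104; bids=[#1:9@98] asks=[#2:3@104]
After op 4 [order #4] limit_buy(price=101, qty=10): fills=none; bids=[#4:10@101 #1:9@98] asks=[#2:3@104]
After op 5 [order #5] limit_buy(price=97, qty=10): fills=none; bids=[#4:10@101 #1:9@98 #5:10@97] asks=[#2:3@104]
After op 6 cancel(order #4): fills=none; bids=[#1:9@98 #5:10@97] asks=[#2:3@104]

Answer: 4@104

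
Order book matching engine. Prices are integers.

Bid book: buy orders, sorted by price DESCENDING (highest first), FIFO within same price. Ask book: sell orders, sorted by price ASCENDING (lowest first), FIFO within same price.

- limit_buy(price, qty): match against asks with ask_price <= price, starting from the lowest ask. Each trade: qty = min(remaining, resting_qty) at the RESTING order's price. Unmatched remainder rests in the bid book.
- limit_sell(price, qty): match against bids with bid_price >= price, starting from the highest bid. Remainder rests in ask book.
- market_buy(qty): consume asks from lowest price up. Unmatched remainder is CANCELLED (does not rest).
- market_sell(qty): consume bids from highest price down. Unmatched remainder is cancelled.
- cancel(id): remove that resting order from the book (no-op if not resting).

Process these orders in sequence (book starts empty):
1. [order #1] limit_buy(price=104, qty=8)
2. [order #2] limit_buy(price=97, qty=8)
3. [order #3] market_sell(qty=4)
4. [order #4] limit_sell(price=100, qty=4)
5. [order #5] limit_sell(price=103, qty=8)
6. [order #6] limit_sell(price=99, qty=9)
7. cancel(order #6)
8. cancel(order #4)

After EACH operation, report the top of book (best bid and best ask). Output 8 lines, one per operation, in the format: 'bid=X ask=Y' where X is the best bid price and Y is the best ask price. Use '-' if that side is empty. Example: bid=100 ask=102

After op 1 [order #1] limit_buy(price=104, qty=8): fills=none; bids=[#1:8@104] asks=[-]
After op 2 [order #2] limit_buy(price=97, qty=8): fills=none; bids=[#1:8@104 #2:8@97] asks=[-]
After op 3 [order #3] market_sell(qty=4): fills=#1x#3:4@104; bids=[#1:4@104 #2:8@97] asks=[-]
After op 4 [order #4] limit_sell(price=100, qty=4): fills=#1x#4:4@104; bids=[#2:8@97] asks=[-]
After op 5 [order #5] limit_sell(price=103, qty=8): fills=none; bids=[#2:8@97] asks=[#5:8@103]
After op 6 [order #6] limit_sell(price=99, qty=9): fills=none; bids=[#2:8@97] asks=[#6:9@99 #5:8@103]
After op 7 cancel(order #6): fills=none; bids=[#2:8@97] asks=[#5:8@103]
After op 8 cancel(order #4): fills=none; bids=[#2:8@97] asks=[#5:8@103]

Answer: bid=104 ask=-
bid=104 ask=-
bid=104 ask=-
bid=97 ask=-
bid=97 ask=103
bid=97 ask=99
bid=97 ask=103
bid=97 ask=103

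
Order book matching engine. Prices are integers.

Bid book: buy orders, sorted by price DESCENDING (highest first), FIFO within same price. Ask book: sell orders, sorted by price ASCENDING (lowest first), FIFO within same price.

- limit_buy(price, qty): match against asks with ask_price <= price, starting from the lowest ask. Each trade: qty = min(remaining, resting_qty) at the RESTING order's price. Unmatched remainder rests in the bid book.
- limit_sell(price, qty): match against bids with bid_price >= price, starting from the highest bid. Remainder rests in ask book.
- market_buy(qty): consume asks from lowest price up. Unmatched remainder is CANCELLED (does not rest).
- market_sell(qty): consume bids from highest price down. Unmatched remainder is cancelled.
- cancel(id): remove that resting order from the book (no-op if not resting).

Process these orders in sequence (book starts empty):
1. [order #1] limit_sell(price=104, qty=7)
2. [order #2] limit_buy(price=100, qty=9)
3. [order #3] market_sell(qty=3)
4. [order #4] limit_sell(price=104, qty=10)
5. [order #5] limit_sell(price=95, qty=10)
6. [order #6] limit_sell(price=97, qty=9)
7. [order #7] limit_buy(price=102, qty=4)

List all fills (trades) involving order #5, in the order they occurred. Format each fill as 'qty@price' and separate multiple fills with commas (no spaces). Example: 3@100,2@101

After op 1 [order #1] limit_sell(price=104, qty=7): fills=none; bids=[-] asks=[#1:7@104]
After op 2 [order #2] limit_buy(price=100, qty=9): fills=none; bids=[#2:9@100] asks=[#1:7@104]
After op 3 [order #3] market_sell(qty=3): fills=#2x#3:3@100; bids=[#2:6@100] asks=[#1:7@104]
After op 4 [order #4] limit_sell(price=104, qty=10): fills=none; bids=[#2:6@100] asks=[#1:7@104 #4:10@104]
After op 5 [order #5] limit_sell(price=95, qty=10): fills=#2x#5:6@100; bids=[-] asks=[#5:4@95 #1:7@104 #4:10@104]
After op 6 [order #6] limit_sell(price=97, qty=9): fills=none; bids=[-] asks=[#5:4@95 #6:9@97 #1:7@104 #4:10@104]
After op 7 [order #7] limit_buy(price=102, qty=4): fills=#7x#5:4@95; bids=[-] asks=[#6:9@97 #1:7@104 #4:10@104]

Answer: 6@100,4@95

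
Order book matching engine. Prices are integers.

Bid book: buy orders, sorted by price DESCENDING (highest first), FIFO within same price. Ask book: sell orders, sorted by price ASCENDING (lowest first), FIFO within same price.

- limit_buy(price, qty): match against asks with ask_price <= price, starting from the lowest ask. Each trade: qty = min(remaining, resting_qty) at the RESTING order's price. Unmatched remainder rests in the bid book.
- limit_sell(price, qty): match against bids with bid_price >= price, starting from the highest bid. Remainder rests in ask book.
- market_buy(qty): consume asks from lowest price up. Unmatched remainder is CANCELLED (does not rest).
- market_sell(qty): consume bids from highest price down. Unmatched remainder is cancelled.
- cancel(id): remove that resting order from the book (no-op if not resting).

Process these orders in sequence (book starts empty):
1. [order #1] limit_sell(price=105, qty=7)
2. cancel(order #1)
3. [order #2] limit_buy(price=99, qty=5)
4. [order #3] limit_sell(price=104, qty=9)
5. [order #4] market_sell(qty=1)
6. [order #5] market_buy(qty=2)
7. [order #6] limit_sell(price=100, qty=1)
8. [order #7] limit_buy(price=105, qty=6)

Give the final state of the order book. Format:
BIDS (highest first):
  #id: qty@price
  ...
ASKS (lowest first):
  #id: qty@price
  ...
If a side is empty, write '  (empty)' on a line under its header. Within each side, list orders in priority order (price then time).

After op 1 [order #1] limit_sell(price=105, qty=7): fills=none; bids=[-] asks=[#1:7@105]
After op 2 cancel(order #1): fills=none; bids=[-] asks=[-]
After op 3 [order #2] limit_buy(price=99, qty=5): fills=none; bids=[#2:5@99] asks=[-]
After op 4 [order #3] limit_sell(price=104, qty=9): fills=none; bids=[#2:5@99] asks=[#3:9@104]
After op 5 [order #4] market_sell(qty=1): fills=#2x#4:1@99; bids=[#2:4@99] asks=[#3:9@104]
After op 6 [order #5] market_buy(qty=2): fills=#5x#3:2@104; bids=[#2:4@99] asks=[#3:7@104]
After op 7 [order #6] limit_sell(price=100, qty=1): fills=none; bids=[#2:4@99] asks=[#6:1@100 #3:7@104]
After op 8 [order #7] limit_buy(price=105, qty=6): fills=#7x#6:1@100 #7x#3:5@104; bids=[#2:4@99] asks=[#3:2@104]

Answer: BIDS (highest first):
  #2: 4@99
ASKS (lowest first):
  #3: 2@104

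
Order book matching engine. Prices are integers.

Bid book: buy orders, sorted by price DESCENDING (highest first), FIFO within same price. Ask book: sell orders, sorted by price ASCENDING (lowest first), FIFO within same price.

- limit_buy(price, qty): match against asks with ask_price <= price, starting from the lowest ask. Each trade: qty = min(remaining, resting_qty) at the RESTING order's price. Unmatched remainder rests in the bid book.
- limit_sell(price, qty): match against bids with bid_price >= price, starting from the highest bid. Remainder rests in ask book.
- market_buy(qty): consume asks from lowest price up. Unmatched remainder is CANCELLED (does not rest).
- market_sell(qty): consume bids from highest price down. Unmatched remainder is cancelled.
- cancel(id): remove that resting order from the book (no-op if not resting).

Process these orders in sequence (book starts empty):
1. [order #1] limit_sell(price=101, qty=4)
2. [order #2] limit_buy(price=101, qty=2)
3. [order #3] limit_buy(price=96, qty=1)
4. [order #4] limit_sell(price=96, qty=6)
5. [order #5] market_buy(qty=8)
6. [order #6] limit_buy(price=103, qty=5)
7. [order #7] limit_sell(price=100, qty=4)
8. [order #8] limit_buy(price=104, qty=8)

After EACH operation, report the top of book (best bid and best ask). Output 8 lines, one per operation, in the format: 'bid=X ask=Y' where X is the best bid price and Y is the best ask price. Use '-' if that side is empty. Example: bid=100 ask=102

After op 1 [order #1] limit_sell(price=101, qty=4): fills=none; bids=[-] asks=[#1:4@101]
After op 2 [order #2] limit_buy(price=101, qty=2): fills=#2x#1:2@101; bids=[-] asks=[#1:2@101]
After op 3 [order #3] limit_buy(price=96, qty=1): fills=none; bids=[#3:1@96] asks=[#1:2@101]
After op 4 [order #4] limit_sell(price=96, qty=6): fills=#3x#4:1@96; bids=[-] asks=[#4:5@96 #1:2@101]
After op 5 [order #5] market_buy(qty=8): fills=#5x#4:5@96 #5x#1:2@101; bids=[-] asks=[-]
After op 6 [order #6] limit_buy(price=103, qty=5): fills=none; bids=[#6:5@103] asks=[-]
After op 7 [order #7] limit_sell(price=100, qty=4): fills=#6x#7:4@103; bids=[#6:1@103] asks=[-]
After op 8 [order #8] limit_buy(price=104, qty=8): fills=none; bids=[#8:8@104 #6:1@103] asks=[-]

Answer: bid=- ask=101
bid=- ask=101
bid=96 ask=101
bid=- ask=96
bid=- ask=-
bid=103 ask=-
bid=103 ask=-
bid=104 ask=-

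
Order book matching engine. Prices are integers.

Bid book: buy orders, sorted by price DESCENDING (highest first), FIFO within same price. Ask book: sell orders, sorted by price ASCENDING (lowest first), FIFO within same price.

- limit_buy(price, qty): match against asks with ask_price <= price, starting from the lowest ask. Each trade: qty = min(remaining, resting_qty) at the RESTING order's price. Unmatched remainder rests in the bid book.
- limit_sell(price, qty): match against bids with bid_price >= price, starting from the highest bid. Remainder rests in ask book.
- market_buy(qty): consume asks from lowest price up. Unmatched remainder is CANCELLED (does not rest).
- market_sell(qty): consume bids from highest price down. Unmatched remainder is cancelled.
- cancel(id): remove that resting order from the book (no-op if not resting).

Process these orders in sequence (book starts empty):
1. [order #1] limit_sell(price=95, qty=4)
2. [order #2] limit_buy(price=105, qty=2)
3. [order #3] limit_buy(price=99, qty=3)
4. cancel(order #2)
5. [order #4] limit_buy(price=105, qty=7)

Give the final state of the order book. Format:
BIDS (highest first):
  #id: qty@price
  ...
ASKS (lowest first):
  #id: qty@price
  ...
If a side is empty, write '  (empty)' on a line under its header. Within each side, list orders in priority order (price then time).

After op 1 [order #1] limit_sell(price=95, qty=4): fills=none; bids=[-] asks=[#1:4@95]
After op 2 [order #2] limit_buy(price=105, qty=2): fills=#2x#1:2@95; bids=[-] asks=[#1:2@95]
After op 3 [order #3] limit_buy(price=99, qty=3): fills=#3x#1:2@95; bids=[#3:1@99] asks=[-]
After op 4 cancel(order #2): fills=none; bids=[#3:1@99] asks=[-]
After op 5 [order #4] limit_buy(price=105, qty=7): fills=none; bids=[#4:7@105 #3:1@99] asks=[-]

Answer: BIDS (highest first):
  #4: 7@105
  #3: 1@99
ASKS (lowest first):
  (empty)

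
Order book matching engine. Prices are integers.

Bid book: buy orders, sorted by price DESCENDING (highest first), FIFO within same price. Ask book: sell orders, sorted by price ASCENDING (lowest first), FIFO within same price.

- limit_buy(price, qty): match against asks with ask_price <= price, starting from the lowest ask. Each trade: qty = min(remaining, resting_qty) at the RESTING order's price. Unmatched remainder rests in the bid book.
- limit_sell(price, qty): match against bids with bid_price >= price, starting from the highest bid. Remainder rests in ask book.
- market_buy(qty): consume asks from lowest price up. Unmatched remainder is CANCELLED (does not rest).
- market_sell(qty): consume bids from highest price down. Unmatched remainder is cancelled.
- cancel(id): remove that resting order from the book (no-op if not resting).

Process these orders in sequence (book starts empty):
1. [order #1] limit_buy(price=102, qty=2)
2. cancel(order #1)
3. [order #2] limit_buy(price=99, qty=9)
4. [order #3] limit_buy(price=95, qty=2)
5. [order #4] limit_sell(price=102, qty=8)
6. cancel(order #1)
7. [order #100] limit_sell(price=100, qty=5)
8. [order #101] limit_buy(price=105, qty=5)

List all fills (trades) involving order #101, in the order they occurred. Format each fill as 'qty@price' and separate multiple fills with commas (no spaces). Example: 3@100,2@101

After op 1 [order #1] limit_buy(price=102, qty=2): fills=none; bids=[#1:2@102] asks=[-]
After op 2 cancel(order #1): fills=none; bids=[-] asks=[-]
After op 3 [order #2] limit_buy(price=99, qty=9): fills=none; bids=[#2:9@99] asks=[-]
After op 4 [order #3] limit_buy(price=95, qty=2): fills=none; bids=[#2:9@99 #3:2@95] asks=[-]
After op 5 [order #4] limit_sell(price=102, qty=8): fills=none; bids=[#2:9@99 #3:2@95] asks=[#4:8@102]
After op 6 cancel(order #1): fills=none; bids=[#2:9@99 #3:2@95] asks=[#4:8@102]
After op 7 [order #100] limit_sell(price=100, qty=5): fills=none; bids=[#2:9@99 #3:2@95] asks=[#100:5@100 #4:8@102]
After op 8 [order #101] limit_buy(price=105, qty=5): fills=#101x#100:5@100; bids=[#2:9@99 #3:2@95] asks=[#4:8@102]

Answer: 5@100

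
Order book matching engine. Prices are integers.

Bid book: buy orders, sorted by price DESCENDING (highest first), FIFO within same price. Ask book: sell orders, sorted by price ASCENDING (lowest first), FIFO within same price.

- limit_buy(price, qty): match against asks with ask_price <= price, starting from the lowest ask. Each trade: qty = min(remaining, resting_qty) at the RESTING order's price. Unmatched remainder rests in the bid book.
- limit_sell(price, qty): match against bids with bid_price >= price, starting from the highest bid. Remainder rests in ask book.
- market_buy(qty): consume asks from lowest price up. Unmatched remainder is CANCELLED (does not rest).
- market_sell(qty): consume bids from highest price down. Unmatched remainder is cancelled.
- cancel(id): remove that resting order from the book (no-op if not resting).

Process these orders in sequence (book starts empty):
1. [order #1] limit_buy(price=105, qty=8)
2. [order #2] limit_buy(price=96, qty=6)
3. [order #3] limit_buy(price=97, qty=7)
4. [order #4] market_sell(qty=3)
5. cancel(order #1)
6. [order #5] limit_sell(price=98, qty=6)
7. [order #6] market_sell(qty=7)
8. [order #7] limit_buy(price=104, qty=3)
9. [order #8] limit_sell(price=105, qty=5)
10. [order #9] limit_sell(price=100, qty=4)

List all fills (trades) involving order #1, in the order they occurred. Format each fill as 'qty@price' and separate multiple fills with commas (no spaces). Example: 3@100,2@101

After op 1 [order #1] limit_buy(price=105, qty=8): fills=none; bids=[#1:8@105] asks=[-]
After op 2 [order #2] limit_buy(price=96, qty=6): fills=none; bids=[#1:8@105 #2:6@96] asks=[-]
After op 3 [order #3] limit_buy(price=97, qty=7): fills=none; bids=[#1:8@105 #3:7@97 #2:6@96] asks=[-]
After op 4 [order #4] market_sell(qty=3): fills=#1x#4:3@105; bids=[#1:5@105 #3:7@97 #2:6@96] asks=[-]
After op 5 cancel(order #1): fills=none; bids=[#3:7@97 #2:6@96] asks=[-]
After op 6 [order #5] limit_sell(price=98, qty=6): fills=none; bids=[#3:7@97 #2:6@96] asks=[#5:6@98]
After op 7 [order #6] market_sell(qty=7): fills=#3x#6:7@97; bids=[#2:6@96] asks=[#5:6@98]
After op 8 [order #7] limit_buy(price=104, qty=3): fills=#7x#5:3@98; bids=[#2:6@96] asks=[#5:3@98]
After op 9 [order #8] limit_sell(price=105, qty=5): fills=none; bids=[#2:6@96] asks=[#5:3@98 #8:5@105]
After op 10 [order #9] limit_sell(price=100, qty=4): fills=none; bids=[#2:6@96] asks=[#5:3@98 #9:4@100 #8:5@105]

Answer: 3@105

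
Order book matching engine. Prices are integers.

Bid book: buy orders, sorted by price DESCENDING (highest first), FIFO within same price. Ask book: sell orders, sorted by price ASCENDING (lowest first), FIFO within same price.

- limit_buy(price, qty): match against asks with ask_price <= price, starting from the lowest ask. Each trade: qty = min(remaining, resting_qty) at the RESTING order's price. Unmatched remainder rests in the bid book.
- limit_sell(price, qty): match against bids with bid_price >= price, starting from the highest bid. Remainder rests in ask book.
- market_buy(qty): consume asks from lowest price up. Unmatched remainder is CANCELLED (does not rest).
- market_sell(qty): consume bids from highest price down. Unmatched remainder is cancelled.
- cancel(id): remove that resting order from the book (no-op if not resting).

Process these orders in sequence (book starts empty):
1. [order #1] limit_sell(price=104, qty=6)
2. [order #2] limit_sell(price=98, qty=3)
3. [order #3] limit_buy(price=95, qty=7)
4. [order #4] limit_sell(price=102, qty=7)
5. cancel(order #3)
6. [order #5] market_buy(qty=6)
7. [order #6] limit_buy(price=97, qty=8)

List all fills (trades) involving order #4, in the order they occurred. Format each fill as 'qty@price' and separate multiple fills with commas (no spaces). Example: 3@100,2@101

Answer: 3@102

Derivation:
After op 1 [order #1] limit_sell(price=104, qty=6): fills=none; bids=[-] asks=[#1:6@104]
After op 2 [order #2] limit_sell(price=98, qty=3): fills=none; bids=[-] asks=[#2:3@98 #1:6@104]
After op 3 [order #3] limit_buy(price=95, qty=7): fills=none; bids=[#3:7@95] asks=[#2:3@98 #1:6@104]
After op 4 [order #4] limit_sell(price=102, qty=7): fills=none; bids=[#3:7@95] asks=[#2:3@98 #4:7@102 #1:6@104]
After op 5 cancel(order #3): fills=none; bids=[-] asks=[#2:3@98 #4:7@102 #1:6@104]
After op 6 [order #5] market_buy(qty=6): fills=#5x#2:3@98 #5x#4:3@102; bids=[-] asks=[#4:4@102 #1:6@104]
After op 7 [order #6] limit_buy(price=97, qty=8): fills=none; bids=[#6:8@97] asks=[#4:4@102 #1:6@104]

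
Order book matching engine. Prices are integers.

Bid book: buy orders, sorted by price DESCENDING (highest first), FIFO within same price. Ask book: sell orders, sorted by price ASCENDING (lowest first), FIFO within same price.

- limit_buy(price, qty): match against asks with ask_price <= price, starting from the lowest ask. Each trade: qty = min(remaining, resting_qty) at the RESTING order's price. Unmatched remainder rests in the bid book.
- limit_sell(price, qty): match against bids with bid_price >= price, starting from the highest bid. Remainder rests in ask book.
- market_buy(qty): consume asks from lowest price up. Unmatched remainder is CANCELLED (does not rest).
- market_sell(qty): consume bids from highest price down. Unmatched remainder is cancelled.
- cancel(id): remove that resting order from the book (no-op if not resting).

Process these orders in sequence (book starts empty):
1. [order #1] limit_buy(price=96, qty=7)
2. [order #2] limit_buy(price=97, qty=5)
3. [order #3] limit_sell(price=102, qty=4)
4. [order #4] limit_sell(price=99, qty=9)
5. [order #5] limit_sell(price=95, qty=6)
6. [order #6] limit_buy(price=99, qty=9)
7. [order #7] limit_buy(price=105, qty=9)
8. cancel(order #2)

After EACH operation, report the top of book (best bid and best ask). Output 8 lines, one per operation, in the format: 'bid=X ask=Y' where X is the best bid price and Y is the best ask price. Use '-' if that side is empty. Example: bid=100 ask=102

After op 1 [order #1] limit_buy(price=96, qty=7): fills=none; bids=[#1:7@96] asks=[-]
After op 2 [order #2] limit_buy(price=97, qty=5): fills=none; bids=[#2:5@97 #1:7@96] asks=[-]
After op 3 [order #3] limit_sell(price=102, qty=4): fills=none; bids=[#2:5@97 #1:7@96] asks=[#3:4@102]
After op 4 [order #4] limit_sell(price=99, qty=9): fills=none; bids=[#2:5@97 #1:7@96] asks=[#4:9@99 #3:4@102]
After op 5 [order #5] limit_sell(price=95, qty=6): fills=#2x#5:5@97 #1x#5:1@96; bids=[#1:6@96] asks=[#4:9@99 #3:4@102]
After op 6 [order #6] limit_buy(price=99, qty=9): fills=#6x#4:9@99; bids=[#1:6@96] asks=[#3:4@102]
After op 7 [order #7] limit_buy(price=105, qty=9): fills=#7x#3:4@102; bids=[#7:5@105 #1:6@96] asks=[-]
After op 8 cancel(order #2): fills=none; bids=[#7:5@105 #1:6@96] asks=[-]

Answer: bid=96 ask=-
bid=97 ask=-
bid=97 ask=102
bid=97 ask=99
bid=96 ask=99
bid=96 ask=102
bid=105 ask=-
bid=105 ask=-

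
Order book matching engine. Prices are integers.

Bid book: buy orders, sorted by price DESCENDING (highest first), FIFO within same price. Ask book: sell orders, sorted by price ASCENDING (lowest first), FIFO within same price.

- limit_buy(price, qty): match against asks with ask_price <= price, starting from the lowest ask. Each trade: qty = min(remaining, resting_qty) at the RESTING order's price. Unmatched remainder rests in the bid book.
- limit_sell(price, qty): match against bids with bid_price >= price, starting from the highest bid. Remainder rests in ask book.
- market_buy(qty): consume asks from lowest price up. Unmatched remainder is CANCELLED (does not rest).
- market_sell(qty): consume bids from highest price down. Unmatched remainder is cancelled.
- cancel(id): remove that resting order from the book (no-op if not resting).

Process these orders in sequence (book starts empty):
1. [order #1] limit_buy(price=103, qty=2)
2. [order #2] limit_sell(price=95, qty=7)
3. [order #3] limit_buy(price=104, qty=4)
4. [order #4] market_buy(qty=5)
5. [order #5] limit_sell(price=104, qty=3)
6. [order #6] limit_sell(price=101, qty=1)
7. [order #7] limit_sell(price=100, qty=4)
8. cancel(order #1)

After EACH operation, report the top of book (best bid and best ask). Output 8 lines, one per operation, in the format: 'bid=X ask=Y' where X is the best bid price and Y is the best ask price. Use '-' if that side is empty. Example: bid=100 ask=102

Answer: bid=103 ask=-
bid=- ask=95
bid=- ask=95
bid=- ask=-
bid=- ask=104
bid=- ask=101
bid=- ask=100
bid=- ask=100

Derivation:
After op 1 [order #1] limit_buy(price=103, qty=2): fills=none; bids=[#1:2@103] asks=[-]
After op 2 [order #2] limit_sell(price=95, qty=7): fills=#1x#2:2@103; bids=[-] asks=[#2:5@95]
After op 3 [order #3] limit_buy(price=104, qty=4): fills=#3x#2:4@95; bids=[-] asks=[#2:1@95]
After op 4 [order #4] market_buy(qty=5): fills=#4x#2:1@95; bids=[-] asks=[-]
After op 5 [order #5] limit_sell(price=104, qty=3): fills=none; bids=[-] asks=[#5:3@104]
After op 6 [order #6] limit_sell(price=101, qty=1): fills=none; bids=[-] asks=[#6:1@101 #5:3@104]
After op 7 [order #7] limit_sell(price=100, qty=4): fills=none; bids=[-] asks=[#7:4@100 #6:1@101 #5:3@104]
After op 8 cancel(order #1): fills=none; bids=[-] asks=[#7:4@100 #6:1@101 #5:3@104]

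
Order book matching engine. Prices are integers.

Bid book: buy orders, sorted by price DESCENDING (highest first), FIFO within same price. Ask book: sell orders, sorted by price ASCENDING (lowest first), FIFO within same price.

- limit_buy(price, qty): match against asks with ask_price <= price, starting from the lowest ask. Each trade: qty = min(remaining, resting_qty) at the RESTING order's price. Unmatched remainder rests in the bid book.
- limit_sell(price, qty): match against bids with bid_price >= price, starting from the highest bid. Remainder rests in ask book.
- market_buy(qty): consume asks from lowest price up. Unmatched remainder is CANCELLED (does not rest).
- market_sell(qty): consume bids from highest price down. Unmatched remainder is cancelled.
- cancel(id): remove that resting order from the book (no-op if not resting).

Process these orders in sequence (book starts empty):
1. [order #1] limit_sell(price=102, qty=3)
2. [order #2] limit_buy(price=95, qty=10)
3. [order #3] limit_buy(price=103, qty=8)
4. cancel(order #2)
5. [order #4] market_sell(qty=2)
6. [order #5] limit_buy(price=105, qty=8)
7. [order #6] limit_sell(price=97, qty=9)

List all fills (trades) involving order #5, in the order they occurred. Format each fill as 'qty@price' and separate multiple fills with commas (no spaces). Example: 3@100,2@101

Answer: 8@105

Derivation:
After op 1 [order #1] limit_sell(price=102, qty=3): fills=none; bids=[-] asks=[#1:3@102]
After op 2 [order #2] limit_buy(price=95, qty=10): fills=none; bids=[#2:10@95] asks=[#1:3@102]
After op 3 [order #3] limit_buy(price=103, qty=8): fills=#3x#1:3@102; bids=[#3:5@103 #2:10@95] asks=[-]
After op 4 cancel(order #2): fills=none; bids=[#3:5@103] asks=[-]
After op 5 [order #4] market_sell(qty=2): fills=#3x#4:2@103; bids=[#3:3@103] asks=[-]
After op 6 [order #5] limit_buy(price=105, qty=8): fills=none; bids=[#5:8@105 #3:3@103] asks=[-]
After op 7 [order #6] limit_sell(price=97, qty=9): fills=#5x#6:8@105 #3x#6:1@103; bids=[#3:2@103] asks=[-]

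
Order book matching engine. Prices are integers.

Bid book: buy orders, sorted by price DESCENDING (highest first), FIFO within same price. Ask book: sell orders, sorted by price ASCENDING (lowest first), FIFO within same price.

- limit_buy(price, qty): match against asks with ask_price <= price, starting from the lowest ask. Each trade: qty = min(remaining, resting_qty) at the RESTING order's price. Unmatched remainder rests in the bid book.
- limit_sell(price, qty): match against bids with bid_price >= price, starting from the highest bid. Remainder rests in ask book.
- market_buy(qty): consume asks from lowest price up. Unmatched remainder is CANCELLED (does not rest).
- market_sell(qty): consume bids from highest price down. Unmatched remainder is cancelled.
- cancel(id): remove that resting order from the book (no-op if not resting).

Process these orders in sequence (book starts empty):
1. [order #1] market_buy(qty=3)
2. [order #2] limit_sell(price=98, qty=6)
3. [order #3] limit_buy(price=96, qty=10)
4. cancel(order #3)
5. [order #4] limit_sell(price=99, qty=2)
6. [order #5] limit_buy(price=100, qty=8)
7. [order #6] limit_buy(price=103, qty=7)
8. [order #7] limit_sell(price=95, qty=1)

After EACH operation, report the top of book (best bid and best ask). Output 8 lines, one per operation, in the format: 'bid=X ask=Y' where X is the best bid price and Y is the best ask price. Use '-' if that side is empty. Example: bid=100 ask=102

After op 1 [order #1] market_buy(qty=3): fills=none; bids=[-] asks=[-]
After op 2 [order #2] limit_sell(price=98, qty=6): fills=none; bids=[-] asks=[#2:6@98]
After op 3 [order #3] limit_buy(price=96, qty=10): fills=none; bids=[#3:10@96] asks=[#2:6@98]
After op 4 cancel(order #3): fills=none; bids=[-] asks=[#2:6@98]
After op 5 [order #4] limit_sell(price=99, qty=2): fills=none; bids=[-] asks=[#2:6@98 #4:2@99]
After op 6 [order #5] limit_buy(price=100, qty=8): fills=#5x#2:6@98 #5x#4:2@99; bids=[-] asks=[-]
After op 7 [order #6] limit_buy(price=103, qty=7): fills=none; bids=[#6:7@103] asks=[-]
After op 8 [order #7] limit_sell(price=95, qty=1): fills=#6x#7:1@103; bids=[#6:6@103] asks=[-]

Answer: bid=- ask=-
bid=- ask=98
bid=96 ask=98
bid=- ask=98
bid=- ask=98
bid=- ask=-
bid=103 ask=-
bid=103 ask=-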